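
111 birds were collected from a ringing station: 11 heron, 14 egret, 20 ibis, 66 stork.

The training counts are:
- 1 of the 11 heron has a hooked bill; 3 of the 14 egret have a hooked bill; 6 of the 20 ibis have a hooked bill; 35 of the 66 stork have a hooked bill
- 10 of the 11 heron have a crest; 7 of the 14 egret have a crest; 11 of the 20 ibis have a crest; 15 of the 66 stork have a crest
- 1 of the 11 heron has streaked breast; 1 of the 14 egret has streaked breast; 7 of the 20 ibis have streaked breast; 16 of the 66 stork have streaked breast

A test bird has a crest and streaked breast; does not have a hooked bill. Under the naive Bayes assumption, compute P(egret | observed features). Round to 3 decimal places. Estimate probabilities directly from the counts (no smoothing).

0.070

heron: (11/111) × (10/11) × (10/11) × (1/11) ≈ 0.00744546
egret: (14/111) × (11/14) × (7/14) × (1/14) ≈ 0.00353925
ibis: (20/111) × (14/20) × (11/20) × (7/20) ≈ 0.0242793
stork: (66/111) × (31/66) × (15/66) × (16/66) ≈ 0.0153873
P(egret | x) = 0.00353925 / 0.05065131 ≈ 0.070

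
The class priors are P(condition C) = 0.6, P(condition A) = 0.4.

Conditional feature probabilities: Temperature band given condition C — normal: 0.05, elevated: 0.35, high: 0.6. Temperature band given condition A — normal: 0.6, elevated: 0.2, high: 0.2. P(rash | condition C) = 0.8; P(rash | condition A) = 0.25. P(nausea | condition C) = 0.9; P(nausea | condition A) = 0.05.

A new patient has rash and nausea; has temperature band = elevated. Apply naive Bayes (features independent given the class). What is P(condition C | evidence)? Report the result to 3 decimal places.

condition C: 0.6 × 0.35 × 0.8 × 0.9 = 0.1512
condition A: 0.4 × 0.2 × 0.25 × 0.05 = 0.001
P(condition C | x) = 0.1512 / 0.1522 ≈ 0.993

0.993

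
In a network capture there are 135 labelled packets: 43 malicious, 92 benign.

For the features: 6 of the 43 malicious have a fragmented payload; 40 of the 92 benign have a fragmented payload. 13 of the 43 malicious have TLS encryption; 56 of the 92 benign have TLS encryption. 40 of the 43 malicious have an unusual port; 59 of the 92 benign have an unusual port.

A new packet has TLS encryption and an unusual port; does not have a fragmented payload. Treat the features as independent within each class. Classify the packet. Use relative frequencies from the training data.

benign

malicious: (43/135) × (37/43) × (13/43) × (40/43) ≈ 0.0770787
benign: (92/135) × (52/92) × (56/92) × (59/92) ≈ 0.150361
Highest score → benign.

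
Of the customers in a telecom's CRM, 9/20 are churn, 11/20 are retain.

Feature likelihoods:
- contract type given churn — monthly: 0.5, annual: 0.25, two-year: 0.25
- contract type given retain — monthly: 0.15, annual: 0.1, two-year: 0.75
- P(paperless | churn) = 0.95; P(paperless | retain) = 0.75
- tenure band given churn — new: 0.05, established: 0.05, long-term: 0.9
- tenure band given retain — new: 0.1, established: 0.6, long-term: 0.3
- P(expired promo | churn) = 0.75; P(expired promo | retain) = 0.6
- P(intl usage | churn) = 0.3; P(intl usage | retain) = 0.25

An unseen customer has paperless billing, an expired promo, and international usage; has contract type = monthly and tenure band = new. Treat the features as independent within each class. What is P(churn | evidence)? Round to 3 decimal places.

0.722

churn: 0.45 × 0.5 × 0.95 × 0.05 × 0.75 × 0.3 = 0.0024046875
retain: 0.55 × 0.15 × 0.75 × 0.1 × 0.6 × 0.25 = 0.000928125
P(churn | x) = 0.0024046875 / 0.0033328125 ≈ 0.722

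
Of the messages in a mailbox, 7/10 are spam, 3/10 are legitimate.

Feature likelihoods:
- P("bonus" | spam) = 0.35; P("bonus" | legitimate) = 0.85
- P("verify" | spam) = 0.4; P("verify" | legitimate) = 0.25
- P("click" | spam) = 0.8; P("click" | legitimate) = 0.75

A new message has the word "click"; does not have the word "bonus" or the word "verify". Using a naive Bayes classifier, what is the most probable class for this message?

spam

spam: 0.7 × (1−0.35) × (1−0.4) × 0.8 = 0.2184
legitimate: 0.3 × (1−0.85) × (1−0.25) × 0.75 = 0.0253125
Highest score → spam.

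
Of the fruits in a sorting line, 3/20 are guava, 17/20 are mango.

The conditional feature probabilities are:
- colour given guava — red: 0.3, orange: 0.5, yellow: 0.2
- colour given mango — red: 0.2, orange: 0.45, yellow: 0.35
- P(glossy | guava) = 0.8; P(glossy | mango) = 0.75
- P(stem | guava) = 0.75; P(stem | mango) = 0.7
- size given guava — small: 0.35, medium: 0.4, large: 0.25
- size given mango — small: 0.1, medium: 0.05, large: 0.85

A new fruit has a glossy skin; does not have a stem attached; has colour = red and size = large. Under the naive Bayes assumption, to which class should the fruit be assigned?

mango

guava: 0.15 × 0.3 × 0.8 × (1−0.75) × 0.25 = 0.00225
mango: 0.85 × 0.2 × 0.75 × (1−0.7) × 0.85 = 0.0325125
Highest score → mango.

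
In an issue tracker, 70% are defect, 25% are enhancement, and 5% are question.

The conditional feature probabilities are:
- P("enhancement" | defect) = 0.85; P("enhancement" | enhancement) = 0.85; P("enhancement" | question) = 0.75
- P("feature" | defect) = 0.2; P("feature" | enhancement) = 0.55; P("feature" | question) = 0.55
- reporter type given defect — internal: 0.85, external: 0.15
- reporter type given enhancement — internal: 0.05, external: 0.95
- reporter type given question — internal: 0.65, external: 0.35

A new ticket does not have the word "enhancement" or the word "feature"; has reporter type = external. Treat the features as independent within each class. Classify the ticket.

enhancement

defect: 0.7 × (1−0.85) × (1−0.2) × 0.15 = 0.0126
enhancement: 0.25 × (1−0.85) × (1−0.55) × 0.95 = 0.01603125
question: 0.05 × (1−0.75) × (1−0.55) × 0.35 = 0.00196875
Highest score → enhancement.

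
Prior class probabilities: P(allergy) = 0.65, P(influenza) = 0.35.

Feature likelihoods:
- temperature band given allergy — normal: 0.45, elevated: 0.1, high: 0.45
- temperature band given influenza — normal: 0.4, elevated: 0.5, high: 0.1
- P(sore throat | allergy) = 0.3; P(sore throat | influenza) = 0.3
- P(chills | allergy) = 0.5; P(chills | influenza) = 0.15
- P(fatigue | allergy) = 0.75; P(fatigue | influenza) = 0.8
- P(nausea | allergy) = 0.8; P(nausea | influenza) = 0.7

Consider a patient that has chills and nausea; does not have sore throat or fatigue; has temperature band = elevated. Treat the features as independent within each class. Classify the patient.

allergy

allergy: 0.65 × 0.1 × (1−0.3) × 0.5 × (1−0.75) × 0.8 = 0.00455
influenza: 0.35 × 0.5 × (1−0.3) × 0.15 × (1−0.8) × 0.7 = 0.0025725
Highest score → allergy.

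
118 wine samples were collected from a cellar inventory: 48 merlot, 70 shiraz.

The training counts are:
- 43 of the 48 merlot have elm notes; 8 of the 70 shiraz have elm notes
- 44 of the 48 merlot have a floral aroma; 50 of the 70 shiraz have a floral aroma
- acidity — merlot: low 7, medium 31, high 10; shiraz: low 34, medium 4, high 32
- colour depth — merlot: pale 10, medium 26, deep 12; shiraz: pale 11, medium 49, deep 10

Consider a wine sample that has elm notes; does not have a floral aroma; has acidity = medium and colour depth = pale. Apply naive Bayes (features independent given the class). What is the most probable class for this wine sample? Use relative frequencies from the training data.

merlot: (48/118) × (43/48) × (4/48) × (31/48) × (10/48) ≈ 0.00408587
shiraz: (70/118) × (8/70) × (20/70) × (4/70) × (11/70) ≈ 0.000173939
Highest score → merlot.

merlot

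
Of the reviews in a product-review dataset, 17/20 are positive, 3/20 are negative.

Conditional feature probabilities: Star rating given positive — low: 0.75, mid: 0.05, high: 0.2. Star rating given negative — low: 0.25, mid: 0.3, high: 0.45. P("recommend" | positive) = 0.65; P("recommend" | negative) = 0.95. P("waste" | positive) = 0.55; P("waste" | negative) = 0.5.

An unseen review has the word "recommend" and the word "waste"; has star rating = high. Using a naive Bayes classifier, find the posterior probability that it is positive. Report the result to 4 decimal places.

0.6546

positive: 0.85 × 0.2 × 0.65 × 0.55 = 0.060775
negative: 0.15 × 0.45 × 0.95 × 0.5 = 0.0320625
P(positive | x) = 0.060775 / 0.0928375 ≈ 0.6546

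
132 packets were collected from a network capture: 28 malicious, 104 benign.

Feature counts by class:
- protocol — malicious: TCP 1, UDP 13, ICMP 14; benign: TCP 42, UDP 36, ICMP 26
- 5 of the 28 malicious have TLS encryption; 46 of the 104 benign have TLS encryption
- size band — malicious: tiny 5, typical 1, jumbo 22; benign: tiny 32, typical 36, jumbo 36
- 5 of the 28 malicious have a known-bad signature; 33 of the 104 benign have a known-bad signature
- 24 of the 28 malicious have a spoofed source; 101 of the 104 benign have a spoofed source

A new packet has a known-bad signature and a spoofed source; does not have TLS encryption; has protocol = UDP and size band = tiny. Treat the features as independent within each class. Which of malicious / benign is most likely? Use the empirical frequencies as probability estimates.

benign

malicious: (28/132) × (13/28) × (23/28) × (5/28) × (5/28) × (24/28) ≈ 0.00221114
benign: (104/132) × (36/104) × (58/104) × (32/104) × (33/104) × (101/104) ≈ 0.0144214
Highest score → benign.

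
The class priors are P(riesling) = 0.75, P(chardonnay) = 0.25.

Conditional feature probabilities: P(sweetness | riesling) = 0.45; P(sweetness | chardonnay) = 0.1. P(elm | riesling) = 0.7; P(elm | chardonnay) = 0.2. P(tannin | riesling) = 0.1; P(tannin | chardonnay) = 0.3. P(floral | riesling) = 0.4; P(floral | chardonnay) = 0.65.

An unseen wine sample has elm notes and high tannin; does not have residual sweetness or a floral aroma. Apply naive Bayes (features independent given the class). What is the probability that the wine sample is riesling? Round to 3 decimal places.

riesling: 0.75 × (1−0.45) × 0.7 × 0.1 × (1−0.4) = 0.017325
chardonnay: 0.25 × (1−0.1) × 0.2 × 0.3 × (1−0.65) = 0.004725
P(riesling | x) = 0.017325 / 0.02205 ≈ 0.786

0.786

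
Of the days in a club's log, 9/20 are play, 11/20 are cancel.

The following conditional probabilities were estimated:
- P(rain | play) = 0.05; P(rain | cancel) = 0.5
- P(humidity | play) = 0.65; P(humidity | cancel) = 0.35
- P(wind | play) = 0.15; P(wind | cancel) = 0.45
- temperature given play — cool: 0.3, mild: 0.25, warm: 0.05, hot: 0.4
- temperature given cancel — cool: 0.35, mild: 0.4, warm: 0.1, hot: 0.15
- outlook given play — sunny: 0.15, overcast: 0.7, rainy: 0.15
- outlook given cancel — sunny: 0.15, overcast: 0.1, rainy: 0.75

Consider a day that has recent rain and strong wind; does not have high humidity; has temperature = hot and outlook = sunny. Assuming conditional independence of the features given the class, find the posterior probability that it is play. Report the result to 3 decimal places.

0.038

play: 0.45 × 0.05 × (1−0.65) × 0.15 × 0.4 × 0.15 = 0.000070875
cancel: 0.55 × 0.5 × (1−0.35) × 0.45 × 0.15 × 0.15 = 0.00180984375
P(play | x) = 0.000070875 / 0.00188071875 ≈ 0.038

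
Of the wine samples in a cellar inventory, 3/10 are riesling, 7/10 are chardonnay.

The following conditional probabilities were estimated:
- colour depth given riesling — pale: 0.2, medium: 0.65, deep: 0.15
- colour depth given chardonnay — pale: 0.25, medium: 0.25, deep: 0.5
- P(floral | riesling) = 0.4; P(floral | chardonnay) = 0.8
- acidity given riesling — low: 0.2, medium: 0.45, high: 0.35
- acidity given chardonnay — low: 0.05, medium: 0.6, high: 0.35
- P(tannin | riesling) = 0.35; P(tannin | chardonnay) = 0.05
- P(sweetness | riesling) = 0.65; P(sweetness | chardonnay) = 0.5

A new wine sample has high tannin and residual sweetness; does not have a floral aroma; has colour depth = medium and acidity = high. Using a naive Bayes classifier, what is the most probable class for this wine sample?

riesling

riesling: 0.3 × 0.65 × (1−0.4) × 0.35 × 0.35 × 0.65 = 0.009316125
chardonnay: 0.7 × 0.25 × (1−0.8) × 0.35 × 0.05 × 0.5 = 0.00030625
Highest score → riesling.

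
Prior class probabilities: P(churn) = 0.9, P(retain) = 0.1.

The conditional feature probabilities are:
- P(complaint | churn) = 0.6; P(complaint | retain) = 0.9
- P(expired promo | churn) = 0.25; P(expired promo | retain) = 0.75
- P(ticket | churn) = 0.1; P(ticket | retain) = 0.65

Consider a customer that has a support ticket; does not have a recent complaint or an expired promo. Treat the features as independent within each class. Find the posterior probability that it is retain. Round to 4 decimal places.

churn: 0.9 × (1−0.6) × (1−0.25) × 0.1 = 0.027
retain: 0.1 × (1−0.9) × (1−0.75) × 0.65 = 0.001625
P(retain | x) = 0.001625 / 0.028625 ≈ 0.0568

0.0568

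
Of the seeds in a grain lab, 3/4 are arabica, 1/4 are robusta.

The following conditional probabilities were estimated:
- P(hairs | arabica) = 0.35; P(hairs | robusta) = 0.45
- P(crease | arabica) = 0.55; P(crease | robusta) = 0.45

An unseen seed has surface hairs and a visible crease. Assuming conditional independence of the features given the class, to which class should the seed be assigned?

arabica

arabica: 0.75 × 0.35 × 0.55 = 0.144375
robusta: 0.25 × 0.45 × 0.45 = 0.050625
Highest score → arabica.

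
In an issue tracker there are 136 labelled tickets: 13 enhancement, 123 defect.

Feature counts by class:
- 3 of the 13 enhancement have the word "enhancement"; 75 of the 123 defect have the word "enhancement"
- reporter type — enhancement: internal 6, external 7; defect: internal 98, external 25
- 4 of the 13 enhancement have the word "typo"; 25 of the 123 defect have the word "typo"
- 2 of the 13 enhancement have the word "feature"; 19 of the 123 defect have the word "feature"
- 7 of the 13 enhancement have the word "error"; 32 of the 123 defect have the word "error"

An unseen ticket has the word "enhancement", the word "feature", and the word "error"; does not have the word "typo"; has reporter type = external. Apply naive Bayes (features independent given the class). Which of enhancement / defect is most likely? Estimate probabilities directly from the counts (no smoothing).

enhancement: (13/136) × (3/13) × (7/13) × (9/13) × (2/13) × (7/13) ≈ 0.000681205
defect: (123/136) × (75/123) × (25/123) × (98/123) × (19/123) × (32/123) ≈ 0.00358898
Highest score → defect.

defect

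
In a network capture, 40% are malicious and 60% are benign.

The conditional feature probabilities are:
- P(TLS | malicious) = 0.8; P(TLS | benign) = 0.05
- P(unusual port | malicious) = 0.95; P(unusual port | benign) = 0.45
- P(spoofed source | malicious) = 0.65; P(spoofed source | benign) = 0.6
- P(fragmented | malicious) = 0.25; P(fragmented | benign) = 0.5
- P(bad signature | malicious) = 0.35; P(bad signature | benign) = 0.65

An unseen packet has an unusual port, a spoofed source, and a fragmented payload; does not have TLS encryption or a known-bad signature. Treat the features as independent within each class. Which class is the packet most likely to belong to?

malicious: 0.4 × (1−0.8) × 0.95 × 0.65 × 0.25 × (1−0.35) = 0.0080275
benign: 0.6 × (1−0.05) × 0.45 × 0.6 × 0.5 × (1−0.65) = 0.0269325
Highest score → benign.

benign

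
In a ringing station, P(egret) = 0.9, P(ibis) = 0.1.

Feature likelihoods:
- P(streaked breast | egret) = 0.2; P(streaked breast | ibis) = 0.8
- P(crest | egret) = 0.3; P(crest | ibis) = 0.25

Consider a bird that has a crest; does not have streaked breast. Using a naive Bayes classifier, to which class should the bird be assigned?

egret: 0.9 × (1−0.2) × 0.3 = 0.216
ibis: 0.1 × (1−0.8) × 0.25 = 0.005
Highest score → egret.

egret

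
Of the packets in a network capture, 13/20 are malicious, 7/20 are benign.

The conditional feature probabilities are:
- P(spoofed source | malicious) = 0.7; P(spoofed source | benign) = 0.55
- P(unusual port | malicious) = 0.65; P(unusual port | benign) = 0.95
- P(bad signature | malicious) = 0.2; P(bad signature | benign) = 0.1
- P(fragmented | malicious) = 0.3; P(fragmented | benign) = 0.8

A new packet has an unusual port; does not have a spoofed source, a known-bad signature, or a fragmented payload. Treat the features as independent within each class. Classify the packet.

malicious: 0.65 × (1−0.7) × 0.65 × (1−0.2) × (1−0.3) = 0.07098
benign: 0.35 × (1−0.55) × 0.95 × (1−0.1) × (1−0.8) = 0.0269325
Highest score → malicious.

malicious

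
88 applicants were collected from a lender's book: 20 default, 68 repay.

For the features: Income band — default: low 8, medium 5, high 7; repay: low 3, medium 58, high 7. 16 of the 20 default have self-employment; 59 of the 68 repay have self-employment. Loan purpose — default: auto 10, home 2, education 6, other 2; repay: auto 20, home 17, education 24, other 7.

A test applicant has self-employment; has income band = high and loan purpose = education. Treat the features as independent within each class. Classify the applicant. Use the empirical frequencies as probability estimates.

default: (20/88) × (7/20) × (16/20) × (6/20) ≈ 0.0190909
repay: (68/88) × (7/68) × (59/68) × (24/68) ≈ 0.0243591
Highest score → repay.

repay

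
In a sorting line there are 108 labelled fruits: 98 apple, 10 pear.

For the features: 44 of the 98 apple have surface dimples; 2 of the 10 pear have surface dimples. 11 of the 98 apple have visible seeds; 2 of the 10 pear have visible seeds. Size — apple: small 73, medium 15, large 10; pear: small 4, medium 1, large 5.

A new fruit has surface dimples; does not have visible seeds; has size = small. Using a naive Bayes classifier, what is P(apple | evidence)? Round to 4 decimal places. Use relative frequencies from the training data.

apple: (98/108) × (44/98) × (87/98) × (73/98) ≈ 0.269413
pear: (10/108) × (2/10) × (8/10) × (4/10) ≈ 0.00592593
P(apple | x) = 0.269413 / 0.27533893 ≈ 0.9785

0.9785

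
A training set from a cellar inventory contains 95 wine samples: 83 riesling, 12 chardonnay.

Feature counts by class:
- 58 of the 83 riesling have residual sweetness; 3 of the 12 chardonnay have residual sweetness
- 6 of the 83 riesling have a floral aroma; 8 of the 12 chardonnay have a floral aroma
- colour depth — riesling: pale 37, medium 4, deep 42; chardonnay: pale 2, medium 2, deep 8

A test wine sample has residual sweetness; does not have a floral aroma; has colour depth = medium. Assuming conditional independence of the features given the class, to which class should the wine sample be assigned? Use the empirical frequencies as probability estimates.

riesling

riesling: (83/95) × (58/83) × (77/83) × (4/83) ≈ 0.027296
chardonnay: (12/95) × (3/12) × (4/12) × (2/12) ≈ 0.00175439
Highest score → riesling.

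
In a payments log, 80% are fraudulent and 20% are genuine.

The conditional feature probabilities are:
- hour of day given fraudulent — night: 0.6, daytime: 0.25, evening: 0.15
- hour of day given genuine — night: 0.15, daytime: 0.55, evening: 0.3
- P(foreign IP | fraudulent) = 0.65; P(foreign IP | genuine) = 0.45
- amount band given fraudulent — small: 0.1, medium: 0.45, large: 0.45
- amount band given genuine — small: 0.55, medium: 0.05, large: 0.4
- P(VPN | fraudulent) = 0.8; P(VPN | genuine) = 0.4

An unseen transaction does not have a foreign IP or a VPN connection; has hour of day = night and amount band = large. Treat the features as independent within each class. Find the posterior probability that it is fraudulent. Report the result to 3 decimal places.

0.792

fraudulent: 0.8 × 0.6 × (1−0.65) × 0.45 × (1−0.8) = 0.01512
genuine: 0.2 × 0.15 × (1−0.45) × 0.4 × (1−0.4) = 0.00396
P(fraudulent | x) = 0.01512 / 0.01908 ≈ 0.792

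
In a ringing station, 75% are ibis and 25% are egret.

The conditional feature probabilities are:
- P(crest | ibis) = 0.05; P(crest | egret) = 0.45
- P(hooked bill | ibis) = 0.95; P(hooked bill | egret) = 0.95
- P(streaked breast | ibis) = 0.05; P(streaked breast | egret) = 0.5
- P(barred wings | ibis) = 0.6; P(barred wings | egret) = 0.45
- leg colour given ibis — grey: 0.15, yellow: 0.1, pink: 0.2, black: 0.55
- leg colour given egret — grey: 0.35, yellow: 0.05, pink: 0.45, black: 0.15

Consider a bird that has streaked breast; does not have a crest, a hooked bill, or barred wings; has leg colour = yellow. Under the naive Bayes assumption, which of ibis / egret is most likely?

ibis: 0.75 × (1−0.05) × (1−0.95) × 0.05 × (1−0.6) × 0.1 = 0.00007125
egret: 0.25 × (1−0.45) × (1−0.95) × 0.5 × (1−0.45) × 0.05 = 0.00009453125
Highest score → egret.

egret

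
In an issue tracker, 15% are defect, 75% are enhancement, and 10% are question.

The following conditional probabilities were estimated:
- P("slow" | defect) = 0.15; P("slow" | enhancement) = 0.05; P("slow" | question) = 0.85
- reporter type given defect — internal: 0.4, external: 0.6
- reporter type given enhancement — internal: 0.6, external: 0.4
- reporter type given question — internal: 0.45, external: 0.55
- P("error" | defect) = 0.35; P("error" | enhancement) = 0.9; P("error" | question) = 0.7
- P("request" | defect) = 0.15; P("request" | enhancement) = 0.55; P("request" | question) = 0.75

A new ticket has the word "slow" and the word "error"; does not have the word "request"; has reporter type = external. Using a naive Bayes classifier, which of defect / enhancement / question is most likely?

question

defect: 0.15 × 0.15 × 0.6 × 0.35 × (1−0.15) = 0.00401625
enhancement: 0.75 × 0.05 × 0.4 × 0.9 × (1−0.55) = 0.006075
question: 0.1 × 0.85 × 0.55 × 0.7 × (1−0.75) = 0.00818125
Highest score → question.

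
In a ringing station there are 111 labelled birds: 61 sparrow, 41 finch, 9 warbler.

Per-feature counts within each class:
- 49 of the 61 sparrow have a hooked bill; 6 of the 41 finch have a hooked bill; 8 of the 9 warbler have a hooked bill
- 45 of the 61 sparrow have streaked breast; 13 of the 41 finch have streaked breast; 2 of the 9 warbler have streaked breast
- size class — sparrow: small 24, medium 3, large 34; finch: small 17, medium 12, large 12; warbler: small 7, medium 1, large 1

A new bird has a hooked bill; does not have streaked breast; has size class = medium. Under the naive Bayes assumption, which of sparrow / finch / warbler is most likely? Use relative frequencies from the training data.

sparrow: (61/111) × (49/61) × (16/61) × (3/61) ≈ 0.00569449
finch: (41/111) × (6/41) × (28/41) × (12/41) ≈ 0.0108044
warbler: (9/111) × (8/9) × (7/9) × (1/9) ≈ 0.00622845
Highest score → finch.

finch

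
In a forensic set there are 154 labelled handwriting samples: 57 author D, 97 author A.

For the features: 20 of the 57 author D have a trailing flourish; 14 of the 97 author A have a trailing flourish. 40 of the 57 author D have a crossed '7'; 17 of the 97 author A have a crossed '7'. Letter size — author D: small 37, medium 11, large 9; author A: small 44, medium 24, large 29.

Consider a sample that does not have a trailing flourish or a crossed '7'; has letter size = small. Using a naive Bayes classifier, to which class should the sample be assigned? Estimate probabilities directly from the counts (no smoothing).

author D: (57/154) × (37/57) × (17/57) × (37/57) ≈ 0.0465138
author A: (97/154) × (83/97) × (80/97) × (44/97) ≈ 0.201631
Highest score → author A.

author A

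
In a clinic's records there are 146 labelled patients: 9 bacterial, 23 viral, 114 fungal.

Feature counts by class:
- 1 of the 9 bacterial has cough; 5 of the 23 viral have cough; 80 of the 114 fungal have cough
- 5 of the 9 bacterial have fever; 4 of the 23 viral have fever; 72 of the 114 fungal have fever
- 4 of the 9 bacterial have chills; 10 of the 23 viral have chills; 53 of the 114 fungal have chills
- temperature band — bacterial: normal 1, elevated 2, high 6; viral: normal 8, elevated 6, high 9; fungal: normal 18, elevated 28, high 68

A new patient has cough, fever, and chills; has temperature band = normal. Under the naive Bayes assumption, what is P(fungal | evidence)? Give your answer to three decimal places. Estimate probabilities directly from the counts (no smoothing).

0.959

bacterial: (9/146) × (1/9) × (5/9) × (4/9) × (1/9) ≈ 0.00018791
viral: (23/146) × (5/23) × (4/23) × (10/23) × (8/23) ≈ 0.000900707
fungal: (114/146) × (80/114) × (72/114) × (53/114) × (18/114) ≈ 0.0254041
P(fungal | x) = 0.0254041 / 0.026492717 ≈ 0.959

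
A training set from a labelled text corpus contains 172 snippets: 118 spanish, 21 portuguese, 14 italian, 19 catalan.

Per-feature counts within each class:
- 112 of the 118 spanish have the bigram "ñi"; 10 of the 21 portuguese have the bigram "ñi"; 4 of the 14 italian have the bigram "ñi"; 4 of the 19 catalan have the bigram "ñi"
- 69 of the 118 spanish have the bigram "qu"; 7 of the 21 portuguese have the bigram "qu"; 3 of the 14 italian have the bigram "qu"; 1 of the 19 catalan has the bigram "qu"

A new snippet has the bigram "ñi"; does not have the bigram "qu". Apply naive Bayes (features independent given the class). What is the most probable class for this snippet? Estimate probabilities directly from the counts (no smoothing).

spanish: (118/172) × (112/118) × (49/118) ≈ 0.270398
portuguese: (21/172) × (10/21) × (14/21) ≈ 0.0387597
italian: (14/172) × (4/14) × (11/14) ≈ 0.0182724
catalan: (19/172) × (4/19) × (18/19) ≈ 0.0220318
Highest score → spanish.

spanish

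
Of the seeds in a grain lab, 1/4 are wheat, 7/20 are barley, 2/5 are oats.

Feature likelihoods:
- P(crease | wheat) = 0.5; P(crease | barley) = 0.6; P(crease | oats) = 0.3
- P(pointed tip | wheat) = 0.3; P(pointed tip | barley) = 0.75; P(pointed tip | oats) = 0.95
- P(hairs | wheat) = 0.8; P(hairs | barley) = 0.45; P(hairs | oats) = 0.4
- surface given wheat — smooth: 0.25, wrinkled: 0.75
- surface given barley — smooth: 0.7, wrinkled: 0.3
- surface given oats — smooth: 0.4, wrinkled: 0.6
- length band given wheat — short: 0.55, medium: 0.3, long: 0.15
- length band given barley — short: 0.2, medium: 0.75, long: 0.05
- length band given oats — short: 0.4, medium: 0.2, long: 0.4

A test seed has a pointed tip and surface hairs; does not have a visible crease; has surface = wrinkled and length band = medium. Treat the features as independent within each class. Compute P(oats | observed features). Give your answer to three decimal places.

wheat: 0.25 × (1−0.5) × 0.3 × 0.8 × 0.75 × 0.3 = 0.00675
barley: 0.35 × (1−0.6) × 0.75 × 0.45 × 0.3 × 0.75 = 0.01063125
oats: 0.4 × (1−0.3) × 0.95 × 0.4 × 0.6 × 0.2 = 0.012768
P(oats | x) = 0.012768 / 0.03014925 ≈ 0.423

0.423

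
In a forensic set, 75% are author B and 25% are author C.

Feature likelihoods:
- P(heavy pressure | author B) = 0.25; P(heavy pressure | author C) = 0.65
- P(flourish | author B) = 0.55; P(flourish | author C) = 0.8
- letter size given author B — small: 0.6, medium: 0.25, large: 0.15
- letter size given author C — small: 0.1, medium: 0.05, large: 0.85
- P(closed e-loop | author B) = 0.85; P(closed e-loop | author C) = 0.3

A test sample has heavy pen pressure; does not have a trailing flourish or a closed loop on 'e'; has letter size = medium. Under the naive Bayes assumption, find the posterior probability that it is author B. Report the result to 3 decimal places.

author B: 0.75 × 0.25 × (1−0.55) × 0.25 × (1−0.85) = 0.0031640625
author C: 0.25 × 0.65 × (1−0.8) × 0.05 × (1−0.3) = 0.0011375
P(author B | x) = 0.0031640625 / 0.0043015625 ≈ 0.736

0.736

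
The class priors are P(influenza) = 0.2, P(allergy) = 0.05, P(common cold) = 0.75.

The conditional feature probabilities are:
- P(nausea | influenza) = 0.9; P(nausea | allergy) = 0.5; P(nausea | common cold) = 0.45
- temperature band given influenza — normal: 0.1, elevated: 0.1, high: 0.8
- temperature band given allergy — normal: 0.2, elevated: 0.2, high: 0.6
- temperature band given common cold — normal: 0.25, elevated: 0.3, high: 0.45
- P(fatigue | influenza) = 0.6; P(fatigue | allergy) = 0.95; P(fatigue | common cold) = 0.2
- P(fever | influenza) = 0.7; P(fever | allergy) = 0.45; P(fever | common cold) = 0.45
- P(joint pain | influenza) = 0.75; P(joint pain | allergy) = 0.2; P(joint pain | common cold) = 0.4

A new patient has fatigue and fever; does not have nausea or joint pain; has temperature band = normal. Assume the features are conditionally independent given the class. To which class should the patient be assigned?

common cold

influenza: 0.2 × (1−0.9) × 0.1 × 0.6 × 0.7 × (1−0.75) = 0.00021
allergy: 0.05 × (1−0.5) × 0.2 × 0.95 × 0.45 × (1−0.2) = 0.00171
common cold: 0.75 × (1−0.45) × 0.25 × 0.2 × 0.45 × (1−0.4) = 0.00556875
Highest score → common cold.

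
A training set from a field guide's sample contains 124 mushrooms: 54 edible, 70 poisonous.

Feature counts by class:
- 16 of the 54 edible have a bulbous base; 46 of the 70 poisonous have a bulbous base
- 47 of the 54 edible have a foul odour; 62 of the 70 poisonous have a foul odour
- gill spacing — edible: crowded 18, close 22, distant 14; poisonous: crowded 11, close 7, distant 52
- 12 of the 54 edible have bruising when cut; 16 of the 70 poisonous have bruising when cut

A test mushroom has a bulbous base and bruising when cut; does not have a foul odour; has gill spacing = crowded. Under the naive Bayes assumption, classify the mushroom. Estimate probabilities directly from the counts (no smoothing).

edible: (54/124) × (16/54) × (7/54) × (18/54) × (12/54) ≈ 0.00123899
poisonous: (70/124) × (46/70) × (8/70) × (11/70) × (16/70) ≈ 0.00152281
Highest score → poisonous.

poisonous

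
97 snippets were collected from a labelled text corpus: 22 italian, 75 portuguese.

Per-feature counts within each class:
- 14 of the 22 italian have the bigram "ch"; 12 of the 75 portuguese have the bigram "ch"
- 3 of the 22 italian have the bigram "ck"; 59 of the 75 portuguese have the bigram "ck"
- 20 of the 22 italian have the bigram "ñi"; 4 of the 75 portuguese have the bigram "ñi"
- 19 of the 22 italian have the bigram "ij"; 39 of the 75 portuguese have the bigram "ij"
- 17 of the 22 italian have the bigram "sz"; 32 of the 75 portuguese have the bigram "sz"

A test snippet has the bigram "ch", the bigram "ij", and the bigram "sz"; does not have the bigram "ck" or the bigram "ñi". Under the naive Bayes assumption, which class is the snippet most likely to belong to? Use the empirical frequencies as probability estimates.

italian

italian: (22/97) × (14/22) × (19/22) × (2/22) × (19/22) × (17/22) ≈ 0.00756226
portuguese: (75/97) × (12/75) × (16/75) × (71/75) × (39/75) × (32/75) ≈ 0.00554316
Highest score → italian.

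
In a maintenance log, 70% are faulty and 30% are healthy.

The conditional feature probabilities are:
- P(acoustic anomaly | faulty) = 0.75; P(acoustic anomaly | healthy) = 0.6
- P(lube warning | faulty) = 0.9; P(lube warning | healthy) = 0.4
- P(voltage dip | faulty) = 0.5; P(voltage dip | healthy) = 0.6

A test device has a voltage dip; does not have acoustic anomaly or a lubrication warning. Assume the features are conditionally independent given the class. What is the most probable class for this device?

healthy

faulty: 0.7 × (1−0.75) × (1−0.9) × 0.5 = 0.00875
healthy: 0.3 × (1−0.6) × (1−0.4) × 0.6 = 0.0432
Highest score → healthy.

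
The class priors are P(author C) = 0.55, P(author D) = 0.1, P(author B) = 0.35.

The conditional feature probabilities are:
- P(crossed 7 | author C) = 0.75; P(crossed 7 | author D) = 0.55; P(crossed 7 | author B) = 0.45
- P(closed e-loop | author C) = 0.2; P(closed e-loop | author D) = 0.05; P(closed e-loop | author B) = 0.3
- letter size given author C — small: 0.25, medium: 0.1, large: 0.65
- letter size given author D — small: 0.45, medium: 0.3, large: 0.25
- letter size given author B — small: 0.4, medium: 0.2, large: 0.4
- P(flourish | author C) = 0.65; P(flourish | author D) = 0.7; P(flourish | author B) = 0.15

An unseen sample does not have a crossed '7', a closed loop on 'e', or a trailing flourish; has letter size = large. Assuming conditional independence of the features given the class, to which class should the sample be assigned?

author C: 0.55 × (1−0.75) × (1−0.2) × 0.65 × (1−0.65) = 0.025025
author D: 0.1 × (1−0.55) × (1−0.05) × 0.25 × (1−0.7) = 0.00320625
author B: 0.35 × (1−0.45) × (1−0.3) × 0.4 × (1−0.15) = 0.045815
Highest score → author B.

author B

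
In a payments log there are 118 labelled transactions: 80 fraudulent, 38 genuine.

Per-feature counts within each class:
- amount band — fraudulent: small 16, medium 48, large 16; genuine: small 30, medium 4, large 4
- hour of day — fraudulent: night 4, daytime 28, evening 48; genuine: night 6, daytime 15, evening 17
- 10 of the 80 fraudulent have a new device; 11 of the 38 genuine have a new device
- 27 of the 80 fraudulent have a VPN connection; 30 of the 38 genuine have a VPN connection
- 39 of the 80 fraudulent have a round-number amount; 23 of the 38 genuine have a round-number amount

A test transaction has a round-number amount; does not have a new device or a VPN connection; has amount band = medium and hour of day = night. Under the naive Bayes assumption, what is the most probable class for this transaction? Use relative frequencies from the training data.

fraudulent

fraudulent: (80/118) × (48/80) × (4/80) × (70/80) × (53/80) × (39/80) ≈ 0.00574775
genuine: (38/118) × (4/38) × (6/38) × (27/38) × (8/38) × (23/38) ≈ 0.000484592
Highest score → fraudulent.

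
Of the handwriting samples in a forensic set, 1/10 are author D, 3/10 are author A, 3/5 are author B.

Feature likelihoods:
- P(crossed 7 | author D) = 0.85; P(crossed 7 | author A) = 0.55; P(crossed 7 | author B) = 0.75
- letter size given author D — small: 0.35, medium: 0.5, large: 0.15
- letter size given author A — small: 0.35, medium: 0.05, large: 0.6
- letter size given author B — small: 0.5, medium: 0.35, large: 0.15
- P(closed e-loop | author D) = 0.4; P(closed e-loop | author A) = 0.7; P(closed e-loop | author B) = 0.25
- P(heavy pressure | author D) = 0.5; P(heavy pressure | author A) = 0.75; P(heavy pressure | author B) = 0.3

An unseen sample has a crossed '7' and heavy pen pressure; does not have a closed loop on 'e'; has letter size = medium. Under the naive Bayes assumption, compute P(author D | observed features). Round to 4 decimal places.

author D: 0.1 × 0.85 × 0.5 × (1−0.4) × 0.5 = 0.01275
author A: 0.3 × 0.55 × 0.05 × (1−0.7) × 0.75 = 0.00185625
author B: 0.6 × 0.75 × 0.35 × (1−0.25) × 0.3 = 0.0354375
P(author D | x) = 0.01275 / 0.05004375 ≈ 0.2548

0.2548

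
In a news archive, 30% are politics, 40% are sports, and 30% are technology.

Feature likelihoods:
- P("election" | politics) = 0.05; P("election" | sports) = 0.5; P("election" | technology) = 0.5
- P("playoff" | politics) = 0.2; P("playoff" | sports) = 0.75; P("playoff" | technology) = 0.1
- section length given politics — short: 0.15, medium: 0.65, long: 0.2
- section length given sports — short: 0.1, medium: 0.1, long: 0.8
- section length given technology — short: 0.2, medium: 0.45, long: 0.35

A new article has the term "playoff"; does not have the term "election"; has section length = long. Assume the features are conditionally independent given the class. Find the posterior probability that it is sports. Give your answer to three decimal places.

politics: 0.3 × (1−0.05) × 0.2 × 0.2 = 0.0114
sports: 0.4 × (1−0.5) × 0.75 × 0.8 = 0.12
technology: 0.3 × (1−0.5) × 0.1 × 0.35 = 0.00525
P(sports | x) = 0.12 / 0.13665 ≈ 0.878

0.878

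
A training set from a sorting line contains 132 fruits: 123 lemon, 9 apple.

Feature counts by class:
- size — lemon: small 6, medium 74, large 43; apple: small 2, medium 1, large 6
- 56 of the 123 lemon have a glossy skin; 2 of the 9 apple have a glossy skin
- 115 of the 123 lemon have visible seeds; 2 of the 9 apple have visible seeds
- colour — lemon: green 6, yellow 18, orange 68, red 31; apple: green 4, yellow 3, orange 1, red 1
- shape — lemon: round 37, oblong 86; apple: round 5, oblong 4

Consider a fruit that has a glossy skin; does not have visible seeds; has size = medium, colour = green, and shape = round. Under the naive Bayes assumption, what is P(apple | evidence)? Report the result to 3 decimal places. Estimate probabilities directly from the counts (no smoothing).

0.570

lemon: (123/132) × (74/123) × (56/123) × (8/123) × (6/123) × (37/123) ≈ 0.000243595
apple: (9/132) × (1/9) × (2/9) × (7/9) × (4/9) × (5/9) ≈ 0.000323306
P(apple | x) = 0.000323306 / 0.000566901 ≈ 0.570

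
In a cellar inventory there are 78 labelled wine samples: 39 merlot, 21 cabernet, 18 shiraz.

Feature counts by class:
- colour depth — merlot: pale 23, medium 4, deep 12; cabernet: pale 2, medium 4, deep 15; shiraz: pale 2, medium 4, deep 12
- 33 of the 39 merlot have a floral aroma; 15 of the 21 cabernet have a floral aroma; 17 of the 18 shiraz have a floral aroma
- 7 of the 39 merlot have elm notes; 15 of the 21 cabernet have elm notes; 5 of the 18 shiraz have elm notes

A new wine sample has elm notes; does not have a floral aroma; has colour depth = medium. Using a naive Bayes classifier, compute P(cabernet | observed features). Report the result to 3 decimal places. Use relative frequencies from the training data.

0.826

merlot: (39/78) × (4/39) × (6/39) × (7/39) ≈ 0.00141607
cabernet: (21/78) × (4/21) × (6/21) × (15/21) ≈ 0.0104657
shiraz: (18/78) × (4/18) × (1/18) × (5/18) ≈ 0.00079139
P(cabernet | x) = 0.0104657 / 0.01267316 ≈ 0.826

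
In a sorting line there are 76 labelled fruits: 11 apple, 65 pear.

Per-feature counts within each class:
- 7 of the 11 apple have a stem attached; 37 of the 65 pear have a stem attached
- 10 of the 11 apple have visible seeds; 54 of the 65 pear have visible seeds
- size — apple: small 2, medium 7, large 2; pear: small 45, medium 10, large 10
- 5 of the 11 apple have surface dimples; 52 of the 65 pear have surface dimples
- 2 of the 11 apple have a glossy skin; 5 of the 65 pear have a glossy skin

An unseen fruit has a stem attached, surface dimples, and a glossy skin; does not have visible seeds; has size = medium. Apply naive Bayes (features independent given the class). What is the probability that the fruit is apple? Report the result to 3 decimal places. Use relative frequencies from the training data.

0.361

apple: (11/76) × (7/11) × (1/11) × (7/11) × (5/11) × (2/11) ≈ 0.000440364
pear: (65/76) × (37/65) × (11/65) × (10/65) × (52/65) × (5/65) ≈ 0.000780011
P(apple | x) = 0.000440364 / 0.001220375 ≈ 0.361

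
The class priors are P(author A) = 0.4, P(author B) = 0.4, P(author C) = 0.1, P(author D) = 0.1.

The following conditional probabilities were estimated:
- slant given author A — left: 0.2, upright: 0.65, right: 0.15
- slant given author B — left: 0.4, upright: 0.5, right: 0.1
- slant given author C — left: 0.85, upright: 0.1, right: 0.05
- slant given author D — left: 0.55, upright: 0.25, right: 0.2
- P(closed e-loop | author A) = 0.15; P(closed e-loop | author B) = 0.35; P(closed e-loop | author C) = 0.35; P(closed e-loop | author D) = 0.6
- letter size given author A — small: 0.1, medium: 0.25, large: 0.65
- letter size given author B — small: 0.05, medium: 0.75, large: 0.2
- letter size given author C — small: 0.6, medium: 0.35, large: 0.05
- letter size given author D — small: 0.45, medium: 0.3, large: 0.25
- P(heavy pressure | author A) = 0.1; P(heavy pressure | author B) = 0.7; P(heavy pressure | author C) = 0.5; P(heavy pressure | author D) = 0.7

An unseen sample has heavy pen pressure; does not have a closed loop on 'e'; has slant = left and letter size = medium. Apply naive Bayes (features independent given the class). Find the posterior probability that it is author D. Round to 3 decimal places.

0.065

author A: 0.4 × 0.2 × (1−0.15) × 0.25 × 0.1 = 0.0017
author B: 0.4 × 0.4 × (1−0.35) × 0.75 × 0.7 = 0.0546
author C: 0.1 × 0.85 × (1−0.35) × 0.35 × 0.5 = 0.00966875
author D: 0.1 × 0.55 × (1−0.6) × 0.3 × 0.7 = 0.00462
P(author D | x) = 0.00462 / 0.07058875 ≈ 0.065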